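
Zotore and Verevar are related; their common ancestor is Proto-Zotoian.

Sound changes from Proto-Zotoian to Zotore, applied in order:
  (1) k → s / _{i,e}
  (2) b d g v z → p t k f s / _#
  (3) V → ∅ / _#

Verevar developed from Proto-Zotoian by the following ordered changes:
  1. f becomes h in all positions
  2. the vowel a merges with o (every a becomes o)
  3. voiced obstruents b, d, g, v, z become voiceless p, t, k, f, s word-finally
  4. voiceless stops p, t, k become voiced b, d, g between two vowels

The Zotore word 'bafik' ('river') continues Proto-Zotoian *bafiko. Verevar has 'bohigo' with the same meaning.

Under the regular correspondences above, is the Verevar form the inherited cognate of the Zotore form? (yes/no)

yes

Derive the expected Verevar reflex of *bafiko:
Verevar: start from *bafiko.
  rule 1 (unconditioned shift): bafiko → bahiko
  rule 2 (vowel merger): bahiko → bohiko
  rule 3: no change — bohiko
  rule 4 (intervocalic voicing): bohiko → bohigo
  ⇒ Verevar bohigo
Verevar 'bohigo' matches the regular reflex exactly, so the pair is cognate.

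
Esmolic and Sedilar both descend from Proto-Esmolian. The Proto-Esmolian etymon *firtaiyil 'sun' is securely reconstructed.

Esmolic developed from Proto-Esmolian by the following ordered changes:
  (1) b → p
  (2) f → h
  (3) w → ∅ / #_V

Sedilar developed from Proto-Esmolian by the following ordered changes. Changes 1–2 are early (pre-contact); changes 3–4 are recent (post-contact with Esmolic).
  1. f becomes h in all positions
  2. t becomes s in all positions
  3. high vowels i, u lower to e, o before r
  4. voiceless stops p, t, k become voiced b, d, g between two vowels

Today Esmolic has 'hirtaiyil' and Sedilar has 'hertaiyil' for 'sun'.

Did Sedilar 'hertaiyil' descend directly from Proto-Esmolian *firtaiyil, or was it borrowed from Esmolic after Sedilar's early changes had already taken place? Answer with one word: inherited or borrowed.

borrowed

If inherited, *firtaiyil would pass through all of Sedilar's changes:
Sedilar: *firtaiyil > hirtaiyil > hirsaiyil > hersaiyil  (by unconditioned shift, unconditioned shift, pre-rhotic lowering)
If borrowed from Esmolic 'hirtaiyil' after the early changes, it would undergo only the recent ones:
  rule 3 (pre-rhotic lowering): hirtaiyil → hertaiyil
  rule 4 (intervocalic voicing): no change (hertaiyil)
  ⇒ as a loan: hertaiyil
Sedilar 'hertaiyil' matches the loan outcome 'hertaiyil', not the inherited 'hersaiyil' — it skipped the early Sedilar changes, so it was borrowed from Esmolic.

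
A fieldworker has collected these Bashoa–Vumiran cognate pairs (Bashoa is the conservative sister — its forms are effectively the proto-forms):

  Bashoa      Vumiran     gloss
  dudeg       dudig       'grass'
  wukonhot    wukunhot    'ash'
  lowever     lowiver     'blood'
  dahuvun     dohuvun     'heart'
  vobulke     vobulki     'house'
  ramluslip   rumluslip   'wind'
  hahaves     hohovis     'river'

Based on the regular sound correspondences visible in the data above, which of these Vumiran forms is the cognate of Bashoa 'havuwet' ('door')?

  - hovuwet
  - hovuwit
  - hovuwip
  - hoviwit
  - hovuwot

hahaves ~ hohovis — Bashoa a corresponds to Vumiran o after a consonant, before a labial obstruent.
dudeg ~ dudig, hahaves ~ hohovis — Bashoa e corresponds to Vumiran i after a consonant, before a consonant other than r, m, n, p, b, f, v.
Applying these to Bashoa 'havuwet':
  havuwet → hovuwet   (a→o after a consonant, before a labial obstruent)
  hovuwet → hovuwit   (e→i after a consonant, before a consonant other than r, m, n, p, b, f, v)
So the Vumiran cognate is 'hovuwit'.

hovuwit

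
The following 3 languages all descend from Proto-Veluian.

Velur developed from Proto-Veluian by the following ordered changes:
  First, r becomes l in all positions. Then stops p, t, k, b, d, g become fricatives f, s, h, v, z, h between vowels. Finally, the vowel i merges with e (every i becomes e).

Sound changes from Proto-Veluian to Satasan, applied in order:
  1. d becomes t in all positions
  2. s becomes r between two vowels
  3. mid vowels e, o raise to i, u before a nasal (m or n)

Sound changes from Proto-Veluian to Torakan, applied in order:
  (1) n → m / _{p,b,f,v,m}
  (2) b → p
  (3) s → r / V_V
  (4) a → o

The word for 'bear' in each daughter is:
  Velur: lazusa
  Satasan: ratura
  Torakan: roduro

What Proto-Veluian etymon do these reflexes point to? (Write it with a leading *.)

*radusa

Position 2: Velur has a, Satasan has a, Torakan has o. Velur preserves a here (none of its changes turn any other segment into a), so the proto-segment is *a.
Position 1: Velur has l, Satasan has r, Torakan has r. Taking the neighbouring segments as reconstructed: Velur l could go back to *l or *r; Satasan r can only go back to *r; Torakan r can only go back to *r — the one source consistent with every daughter is *r.
Position 6: Velur has a, Satasan has a, Torakan has o. Velur preserves a here (none of its changes turn any other segment into a), so the proto-segment is *a.
This points to *radusa. Verify forward in each daughter:
Velur: start from *radusa.
  rule 1 (unconditioned shift): radusa → ladusa
  rule 2 (intervocalic lenition): ladusa → lazusa
  rule 3: no change — lazusa
  ⇒ Velur lazusa
Satasan: start from *radusa.
  rule 1 (unconditioned shift): radusa → ratusa
  rule 2 (rhotacism): ratusa → ratura
  rule 3: no change — ratura
  ⇒ Satasan ratura
Torakan: *radusa > radura > roduro  (by rhotacism, vowel merger)
No other proto-form is consistent with every reflex, so the reconstruction is *radusa.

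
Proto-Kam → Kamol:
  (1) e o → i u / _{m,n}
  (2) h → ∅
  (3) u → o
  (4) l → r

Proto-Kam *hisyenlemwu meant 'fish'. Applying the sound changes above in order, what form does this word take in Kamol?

Kamol: start from *hisyenlemwu.
  rule 1 (pre-nasal raising): hisyenlemwu → hisyinlimwu
  rule 2 (h-loss): hisyinlimwu → isyinlimwu
  rule 3 (vowel merger): isyinlimwu → isyinlimwo
  rule 4 (unconditioned shift): isyinlimwo → isyinrimwo
  ⇒ Kamol isyinrimwo

isyinrimwo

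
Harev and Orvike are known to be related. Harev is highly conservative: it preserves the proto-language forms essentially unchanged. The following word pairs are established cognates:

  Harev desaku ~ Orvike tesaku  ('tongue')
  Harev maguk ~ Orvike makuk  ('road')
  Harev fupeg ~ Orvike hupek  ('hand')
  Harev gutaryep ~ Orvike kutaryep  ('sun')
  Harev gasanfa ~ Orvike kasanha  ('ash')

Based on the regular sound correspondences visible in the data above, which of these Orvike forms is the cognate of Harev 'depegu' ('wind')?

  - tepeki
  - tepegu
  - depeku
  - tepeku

desaku ~ tesaku — Harev d corresponds to Orvike t word-initially before a front vowel.
maguk ~ makuk — Harev g corresponds to Orvike k between vowels (before a back vowel).
Applying these to Harev 'depegu':
  depegu → tepegu   (d→t word-initially before a front vowel)
  tepegu → tepeku   (g→k between vowels (before a back vowel))
So the Orvike cognate is 'tepeku'.

tepeku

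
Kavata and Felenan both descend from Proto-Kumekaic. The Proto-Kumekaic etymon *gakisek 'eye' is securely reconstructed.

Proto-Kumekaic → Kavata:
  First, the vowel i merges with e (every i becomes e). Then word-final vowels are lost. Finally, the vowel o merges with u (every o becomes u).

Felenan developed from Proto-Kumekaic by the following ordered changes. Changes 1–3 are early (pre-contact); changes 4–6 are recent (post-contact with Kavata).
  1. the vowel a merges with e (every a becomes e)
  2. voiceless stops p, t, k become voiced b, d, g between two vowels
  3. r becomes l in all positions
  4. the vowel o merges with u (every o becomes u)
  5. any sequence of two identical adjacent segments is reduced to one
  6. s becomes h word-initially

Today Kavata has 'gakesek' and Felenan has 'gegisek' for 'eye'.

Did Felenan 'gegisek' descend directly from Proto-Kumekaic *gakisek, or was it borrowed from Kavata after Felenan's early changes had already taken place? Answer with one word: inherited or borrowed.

inherited

If inherited, *gakisek would pass through all of Felenan's changes:
Felenan: start from *gakisek.
  rule 1 (vowel merger): gakisek → gekisek
  rule 2 (intervocalic voicing): gekisek → gegisek
  rule 3: no change — gegisek
  rule 4: no change — gegisek
  rule 5: no change — gegisek
  rule 6: no change — gegisek
  ⇒ Felenan gegisek
If borrowed from Kavata 'gakesek' after the early changes, it would undergo only the recent ones:
  rule 4 (vowel merger): no change (gakesek)
  rule 5 (degemination): no change (gakesek)
  rule 6 (debuccalisation): no change (gakesek)
  ⇒ as a loan: gakesek
Felenan 'gegisek' matches the inherited outcome exactly, so it is an inherited cognate, not a loan.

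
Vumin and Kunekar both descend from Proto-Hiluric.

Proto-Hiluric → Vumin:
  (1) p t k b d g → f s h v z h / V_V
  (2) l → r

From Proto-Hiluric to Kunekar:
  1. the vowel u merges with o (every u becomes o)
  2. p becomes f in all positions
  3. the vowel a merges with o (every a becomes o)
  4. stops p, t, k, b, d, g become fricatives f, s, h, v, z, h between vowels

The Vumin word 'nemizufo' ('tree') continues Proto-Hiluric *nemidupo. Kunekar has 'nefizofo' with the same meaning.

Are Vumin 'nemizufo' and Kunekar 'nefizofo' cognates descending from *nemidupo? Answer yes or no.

no

Derive the expected Kunekar reflex of *nemidupo:
Kunekar: *nemidupo
  nemidupo → nemidopo   [vowel merger]
  nemidopo → nemidofo   [unconditioned shift]
  nemidofo (rule 3 does not apply)
  nemidofo → nemizofo   [intervocalic lenition]
  giving Kunekar nemizofo.
The regular Kunekar reflex would be 'nemizofo', but the attested form is 'nefizofo'. The correspondence is irregular, so they are not cognates (the Kunekar form has a different source).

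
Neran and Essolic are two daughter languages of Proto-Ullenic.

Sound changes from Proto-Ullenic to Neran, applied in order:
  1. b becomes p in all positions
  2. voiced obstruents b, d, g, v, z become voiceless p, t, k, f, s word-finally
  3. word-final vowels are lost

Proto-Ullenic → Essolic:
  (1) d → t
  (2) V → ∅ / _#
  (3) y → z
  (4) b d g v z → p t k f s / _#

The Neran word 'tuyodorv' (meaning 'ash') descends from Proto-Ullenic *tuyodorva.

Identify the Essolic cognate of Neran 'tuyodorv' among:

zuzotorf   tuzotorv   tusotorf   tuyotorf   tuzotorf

Essolic: *tuyodorva
  tuyodorva → tuyotorva   [unconditioned shift]
  tuyotorva → tuyotorv   [apocope]
  tuyotorv → tuzotorv   [unconditioned shift]
  tuzotorv → tuzotorf   [final devoicing]
  giving Essolic tuzotorf.
Only 'tuzotorf' matches the regular Essolic development of *tuyodorva.

tuzotorf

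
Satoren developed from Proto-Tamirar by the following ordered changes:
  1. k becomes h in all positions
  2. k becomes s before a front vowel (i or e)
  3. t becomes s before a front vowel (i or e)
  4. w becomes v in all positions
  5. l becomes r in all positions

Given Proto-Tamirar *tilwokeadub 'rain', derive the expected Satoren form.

Satoren: start from *tilwokeadub.
  rule 1 (unconditioned shift): tilwokeadub → tilwoheadub
  rule 2: no change — tilwoheadub
  rule 3 (palatalisation): tilwoheadub → silwoheadub
  rule 4 (unconditioned shift): silwoheadub → silvoheadub
  rule 5 (unconditioned shift): silvoheadub → sirvoheadub
  ⇒ Satoren sirvoheadub

sirvoheadub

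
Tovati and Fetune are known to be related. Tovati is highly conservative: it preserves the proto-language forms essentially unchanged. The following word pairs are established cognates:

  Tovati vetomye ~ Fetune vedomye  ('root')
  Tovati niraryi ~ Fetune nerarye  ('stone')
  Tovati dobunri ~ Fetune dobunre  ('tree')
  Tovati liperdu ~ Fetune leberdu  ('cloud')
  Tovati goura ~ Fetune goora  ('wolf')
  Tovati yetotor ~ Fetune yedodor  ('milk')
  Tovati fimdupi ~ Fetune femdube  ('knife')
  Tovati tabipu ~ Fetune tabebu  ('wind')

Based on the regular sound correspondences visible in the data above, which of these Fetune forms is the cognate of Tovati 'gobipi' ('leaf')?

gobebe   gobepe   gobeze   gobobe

gobebe

liperdu ~ leberdu, tabipu ~ tabebu — Tovati i corresponds to Fetune e after a consonant, before a labial obstruent.
fimdupi ~ femdube — Tovati p corresponds to Fetune b between vowels (before a front vowel).
niraryi ~ nerarye, dobunri ~ dobunre — Tovati i corresponds to Fetune e word-finally.
Applying these to Tovati 'gobipi':
  gobipi → gobepi   (i→e after a consonant, before a labial obstruent)
  gobepi → gobebi   (p→b between vowels (before a front vowel))
  gobebi → gobebe   (i→e word-finally)
So the Fetune cognate is 'gobebe'.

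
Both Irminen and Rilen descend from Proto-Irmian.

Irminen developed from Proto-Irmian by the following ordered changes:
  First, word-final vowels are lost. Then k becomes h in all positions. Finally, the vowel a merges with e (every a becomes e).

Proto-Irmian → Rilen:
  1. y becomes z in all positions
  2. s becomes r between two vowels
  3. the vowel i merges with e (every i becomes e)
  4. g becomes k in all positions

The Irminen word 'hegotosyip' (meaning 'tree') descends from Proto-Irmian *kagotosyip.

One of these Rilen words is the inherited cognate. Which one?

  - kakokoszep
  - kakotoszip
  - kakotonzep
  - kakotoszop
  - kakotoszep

Rilen: *kagotosyip > kagotoszip > kagotoszep > kakotoszep  (by unconditioned shift, vowel merger, unconditioned shift)

kakotoszep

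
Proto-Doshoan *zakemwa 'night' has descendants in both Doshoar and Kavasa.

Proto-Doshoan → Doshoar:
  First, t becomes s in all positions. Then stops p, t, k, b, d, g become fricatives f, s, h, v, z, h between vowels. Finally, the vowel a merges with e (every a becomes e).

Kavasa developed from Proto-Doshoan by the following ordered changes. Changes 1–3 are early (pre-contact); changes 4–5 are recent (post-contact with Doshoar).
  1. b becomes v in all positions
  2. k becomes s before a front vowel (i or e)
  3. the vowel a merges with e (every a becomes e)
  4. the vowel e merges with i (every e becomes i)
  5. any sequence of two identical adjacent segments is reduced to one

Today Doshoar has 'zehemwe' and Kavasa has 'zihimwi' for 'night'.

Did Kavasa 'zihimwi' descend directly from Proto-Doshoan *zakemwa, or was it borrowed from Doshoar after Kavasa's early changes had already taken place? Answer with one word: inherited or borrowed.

If inherited, *zakemwa would pass through all of Kavasa's changes:
Kavasa: start from *zakemwa.
  rule 1: no change — zakemwa
  rule 2 (palatalisation): zakemwa → zasemwa
  rule 3 (vowel merger): zasemwa → zesemwe
  rule 4 (vowel merger): zesemwe → zisimwi
  rule 5: no change — zisimwi
  ⇒ Kavasa zisimwi
If borrowed from Doshoar 'zehemwe' after the early changes, it would undergo only the recent ones:
  rule 4 (vowel merger): zehemwe → zihimwi
  rule 5 (degemination): no change (zihimwi)
  ⇒ as a loan: zihimwi
Kavasa 'zihimwi' matches the loan outcome 'zihimwi', not the inherited 'zisimwi' — it skipped the early Kavasa changes, so it was borrowed from Doshoar.

borrowed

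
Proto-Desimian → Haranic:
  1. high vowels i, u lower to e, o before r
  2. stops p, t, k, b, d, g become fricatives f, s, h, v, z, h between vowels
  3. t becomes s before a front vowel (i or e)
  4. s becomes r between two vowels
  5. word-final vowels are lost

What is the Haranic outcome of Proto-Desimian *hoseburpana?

horevorpan

Haranic: *hoseburpana > hoseborpana > hosevorpana > horevorpana > horevorpan  (by pre-rhotic lowering, intervocalic lenition, rhotacism, apocope)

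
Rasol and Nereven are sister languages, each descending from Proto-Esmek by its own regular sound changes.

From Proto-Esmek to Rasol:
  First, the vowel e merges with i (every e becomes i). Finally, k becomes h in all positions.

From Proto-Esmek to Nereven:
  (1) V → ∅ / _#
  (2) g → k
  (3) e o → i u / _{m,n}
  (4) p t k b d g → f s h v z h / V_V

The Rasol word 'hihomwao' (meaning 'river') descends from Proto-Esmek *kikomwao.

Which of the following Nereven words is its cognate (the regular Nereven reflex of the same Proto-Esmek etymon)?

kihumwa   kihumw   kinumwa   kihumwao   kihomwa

kihumwa

Nereven: *kikomwao
  kikomwao → kikomwa   [apocope]
  kikomwa (rule 2 does not apply)
  kikomwa → kikumwa   [pre-nasal raising]
  kikumwa → kihumwa   [intervocalic lenition]
  giving Nereven kihumwa.
Among the options, 'kihumwa' alone shows every Nereven change applied in order.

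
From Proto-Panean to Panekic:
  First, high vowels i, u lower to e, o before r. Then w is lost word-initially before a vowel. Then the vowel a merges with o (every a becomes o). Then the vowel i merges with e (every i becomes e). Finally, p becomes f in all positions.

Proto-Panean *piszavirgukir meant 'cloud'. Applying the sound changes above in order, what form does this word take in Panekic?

feszoverguker

Panekic: *piszavirgukir
  piszavirgukir → piszaverguker   [pre-rhotic lowering]
  piszaverguker (rule 2 does not apply)
  piszaverguker → piszoverguker   [vowel merger]
  piszoverguker → peszoverguker   [vowel merger]
  peszoverguker → feszoverguker   [unconditioned shift]
  giving Panekic feszoverguker.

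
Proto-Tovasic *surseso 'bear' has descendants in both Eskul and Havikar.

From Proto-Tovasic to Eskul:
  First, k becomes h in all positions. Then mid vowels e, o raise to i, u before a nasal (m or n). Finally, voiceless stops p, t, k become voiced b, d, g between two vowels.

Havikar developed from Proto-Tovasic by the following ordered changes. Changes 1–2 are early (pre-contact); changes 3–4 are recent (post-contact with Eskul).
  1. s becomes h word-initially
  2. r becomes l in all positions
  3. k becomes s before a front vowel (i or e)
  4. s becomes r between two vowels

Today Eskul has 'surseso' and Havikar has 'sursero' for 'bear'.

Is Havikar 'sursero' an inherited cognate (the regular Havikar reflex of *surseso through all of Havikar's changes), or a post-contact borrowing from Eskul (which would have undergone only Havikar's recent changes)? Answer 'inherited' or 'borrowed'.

borrowed

If inherited, *surseso would pass through all of Havikar's changes:
Havikar: *surseso > hurseso > hulseso > hulsero  (by debuccalisation, unconditioned shift, rhotacism)
If borrowed from Eskul 'surseso' after the early changes, it would undergo only the recent ones:
  rule 3 (palatalisation): no change (surseso)
  rule 4 (rhotacism): surseso → sursero
  ⇒ as a loan: sursero
Havikar 'sursero' matches the loan outcome 'sursero', not the inherited 'hulsero' — it skipped the early Havikar changes, so it was borrowed from Eskul.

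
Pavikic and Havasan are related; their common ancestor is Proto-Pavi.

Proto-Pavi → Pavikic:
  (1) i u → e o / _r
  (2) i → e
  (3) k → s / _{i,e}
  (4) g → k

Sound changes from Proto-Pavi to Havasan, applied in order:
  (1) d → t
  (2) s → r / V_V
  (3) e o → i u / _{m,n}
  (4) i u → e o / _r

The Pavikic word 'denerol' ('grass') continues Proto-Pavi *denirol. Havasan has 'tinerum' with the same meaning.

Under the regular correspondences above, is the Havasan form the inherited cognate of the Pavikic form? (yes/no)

no

Derive the expected Havasan reflex of *denirol:
Havasan: *denirol
  denirol → tenirol   [unconditioned shift]
  tenirol (rule 2 does not apply)
  tenirol → tinirol   [pre-nasal raising]
  tinirol → tinerol   [pre-rhotic lowering]
  giving Havasan tinerol.
The regular Havasan reflex would be 'tinerol', but the attested form is 'tinerum'. The correspondence is irregular, so they are not cognates (the Havasan form has a different source).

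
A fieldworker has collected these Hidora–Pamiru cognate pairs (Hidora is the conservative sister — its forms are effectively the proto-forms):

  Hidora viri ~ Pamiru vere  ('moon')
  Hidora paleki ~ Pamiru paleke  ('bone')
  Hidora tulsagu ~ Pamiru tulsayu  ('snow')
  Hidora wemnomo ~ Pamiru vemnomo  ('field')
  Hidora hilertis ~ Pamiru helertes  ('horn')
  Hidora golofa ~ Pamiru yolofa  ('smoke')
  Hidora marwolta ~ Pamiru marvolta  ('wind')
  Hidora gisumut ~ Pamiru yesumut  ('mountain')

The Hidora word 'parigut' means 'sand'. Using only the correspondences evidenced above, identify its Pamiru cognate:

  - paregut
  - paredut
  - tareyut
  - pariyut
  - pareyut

hilertis ~ helertes, gisumut ~ yesumut — Hidora i corresponds to Pamiru e after a consonant, before a consonant other than r, m, n, p, b, f, v.
tulsagu ~ tulsayu — Hidora g corresponds to Pamiru y between vowels (before a back vowel).
Applying these to Hidora 'parigut':
  parigut → paregut   (i→e after a consonant, before a consonant other than r, m, n, p, b, f, v)
  paregut → pareyut   (g→y between vowels (before a back vowel))
So the Pamiru cognate is 'pareyut'.

pareyut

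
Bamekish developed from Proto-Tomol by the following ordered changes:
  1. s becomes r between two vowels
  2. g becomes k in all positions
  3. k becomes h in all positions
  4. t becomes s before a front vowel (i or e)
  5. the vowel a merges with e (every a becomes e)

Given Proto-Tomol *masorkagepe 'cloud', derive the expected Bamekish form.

Bamekish: *masorkagepe
  masorkagepe → marorkagepe   [rhotacism]
  marorkagepe → marorkakepe   [unconditioned shift]
  marorkakepe → marorhahepe   [unconditioned shift]
  marorhahepe (rule 4 does not apply)
  marorhahepe → merorhehepe   [vowel merger]
  giving Bamekish merorhehepe.

merorhehepe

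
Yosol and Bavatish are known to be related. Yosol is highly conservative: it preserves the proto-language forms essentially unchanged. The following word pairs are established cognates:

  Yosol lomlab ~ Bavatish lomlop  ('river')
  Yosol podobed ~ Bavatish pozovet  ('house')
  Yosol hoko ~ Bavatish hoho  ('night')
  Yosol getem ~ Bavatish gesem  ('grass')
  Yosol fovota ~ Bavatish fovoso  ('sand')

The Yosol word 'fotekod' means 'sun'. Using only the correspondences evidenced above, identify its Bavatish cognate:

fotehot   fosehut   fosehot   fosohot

getem ~ gesem — Yosol t corresponds to Bavatish s between vowels (before a front vowel).
hoko ~ hoho — Yosol k corresponds to Bavatish h between vowels (before a back vowel).
podobed ~ pozovet — Yosol d corresponds to Bavatish t word-finally.
Applying these to Yosol 'fotekod':
  fotekod → fosekod   (t→s between vowels (before a front vowel))
  fosekod → fosehod   (k→h between vowels (before a back vowel))
  fosehod → fosehot   (d→t word-finally)
So the Bavatish cognate is 'fosehot'.

fosehot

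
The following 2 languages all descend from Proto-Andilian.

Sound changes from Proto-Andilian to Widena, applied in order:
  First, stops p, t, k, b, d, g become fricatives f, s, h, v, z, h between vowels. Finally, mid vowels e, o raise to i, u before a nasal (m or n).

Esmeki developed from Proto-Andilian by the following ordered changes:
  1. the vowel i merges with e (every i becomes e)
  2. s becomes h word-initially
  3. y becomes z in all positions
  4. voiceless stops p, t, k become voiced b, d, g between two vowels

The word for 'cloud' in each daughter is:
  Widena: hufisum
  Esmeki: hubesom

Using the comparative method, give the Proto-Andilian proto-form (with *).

*hupisom

Position 4: Widena has i, Esmeki has e. Taking the neighbouring segments as reconstructed: Widena i can only go back to *i; Esmeki e could go back to *e or *i — the one source consistent with every daughter is *i.
Position 3: Widena has f, Esmeki has b. Taking the neighbouring segments as reconstructed: Widena f could go back to *p or *f; Esmeki b could go back to *p or *b — the one source consistent with every daughter is *p.
This points to *hupisom. Verify forward in each daughter:
Widena: *hupisom
  hupisom → hufisom   [intervocalic lenition]
  hufisom → hufisum   [pre-nasal raising]
  giving Widena hufisum.
Esmeki: start from *hupisom.
  rule 1 (vowel merger): hupisom → hupesom
  rule 2: no change — hupesom
  rule 3: no change — hupesom
  rule 4 (intervocalic voicing): hupesom → hubesom
  ⇒ Esmeki hubesom
No other proto-form is consistent with every reflex, so the reconstruction is *hupisom.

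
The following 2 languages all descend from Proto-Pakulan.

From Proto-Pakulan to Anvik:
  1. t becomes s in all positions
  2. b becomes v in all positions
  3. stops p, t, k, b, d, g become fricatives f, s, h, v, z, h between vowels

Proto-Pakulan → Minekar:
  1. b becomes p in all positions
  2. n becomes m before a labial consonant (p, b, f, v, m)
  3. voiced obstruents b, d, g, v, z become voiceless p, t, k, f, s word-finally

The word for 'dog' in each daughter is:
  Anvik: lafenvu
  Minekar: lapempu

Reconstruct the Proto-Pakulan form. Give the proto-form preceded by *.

Position 5: Anvik has n, Minekar has m. Anvik preserves n here (none of its changes turn any other segment into n), so the proto-segment is *n.
Position 3: Anvik has f, Minekar has p. Taking the neighbouring segments as reconstructed: Anvik f could go back to *p or *f; Minekar p could go back to *p or *b — the one source consistent with every daughter is *p.
Position 6: Anvik has v, Minekar has p. Taking the neighbouring segments as reconstructed: Anvik v could go back to *b or *v; Minekar p could go back to *p or *b — the one source consistent with every daughter is *b.
This points to *lapenbu. Verify forward in each daughter:
Anvik: *lapenbu > lapenvu > lafenvu  (by unconditioned shift, intervocalic lenition)
Minekar: *lapenbu
  lapenbu → lapenpu   [unconditioned shift]
  lapenpu → lapempu   [nasal place assimilation]
  lapempu (rule 3 does not apply)
  giving Minekar lapempu.
No other proto-form is consistent with every reflex, so the reconstruction is *lapenbu.

*lapenbu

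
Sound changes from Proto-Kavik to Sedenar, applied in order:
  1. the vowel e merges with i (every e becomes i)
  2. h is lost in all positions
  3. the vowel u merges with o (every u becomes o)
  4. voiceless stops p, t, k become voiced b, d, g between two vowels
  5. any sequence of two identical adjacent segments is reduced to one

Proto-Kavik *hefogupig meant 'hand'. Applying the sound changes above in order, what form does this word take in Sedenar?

ifogobig

Sedenar: *hefogupig > hifogupig > ifogupig > ifogopig > ifogobig  (by vowel merger, h-loss, vowel merger, intervocalic voicing)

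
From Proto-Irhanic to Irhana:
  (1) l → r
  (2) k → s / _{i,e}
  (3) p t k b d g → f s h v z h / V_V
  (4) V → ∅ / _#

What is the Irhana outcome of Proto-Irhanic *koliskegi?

Irhana: *koliskegi
  koliskegi → koriskegi   [unconditioned shift]
  koriskegi → korissegi   [palatalisation]
  korissegi → korissehi   [intervocalic lenition]
  korissehi → korisseh   [apocope]
  giving Irhana korisseh.

korisseh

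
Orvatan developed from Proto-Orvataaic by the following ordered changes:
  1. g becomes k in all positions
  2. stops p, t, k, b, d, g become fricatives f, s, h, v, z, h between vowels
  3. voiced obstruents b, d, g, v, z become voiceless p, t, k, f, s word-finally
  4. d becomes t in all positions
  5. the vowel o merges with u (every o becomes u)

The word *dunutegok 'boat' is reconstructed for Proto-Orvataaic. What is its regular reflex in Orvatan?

Orvatan: start from *dunutegok.
  rule 1 (unconditioned shift): dunutegok → dunutekok
  rule 2 (intervocalic lenition): dunutekok → dunusehok
  rule 3: no change — dunusehok
  rule 4 (unconditioned shift): dunusehok → tunusehok
  rule 5 (vowel merger): tunusehok → tunusehuk
  ⇒ Orvatan tunusehuk

tunusehuk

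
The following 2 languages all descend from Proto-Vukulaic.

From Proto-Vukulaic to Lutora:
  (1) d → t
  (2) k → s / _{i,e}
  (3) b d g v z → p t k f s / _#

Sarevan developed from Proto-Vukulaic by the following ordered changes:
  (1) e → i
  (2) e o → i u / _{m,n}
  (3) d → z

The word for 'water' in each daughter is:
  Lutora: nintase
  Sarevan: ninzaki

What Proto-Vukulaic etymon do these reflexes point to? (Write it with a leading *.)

*nindake

Position 6: Lutora has s, Sarevan has k. Sarevan preserves k here (none of its changes turn any other segment into k), so the proto-segment is *k.
Position 4: Lutora has t, Sarevan has z. Taking the neighbouring segments as reconstructed: Lutora t could go back to *t or *d; Sarevan z could go back to *d or *z — the one source consistent with every daughter is *d.
Verify the candidate proto-form against each daughter:
Lutora: start from *nindake.
  rule 1 (unconditioned shift): nindake → nintake
  rule 2 (palatalisation): nintake → nintase
  rule 3: no change — nintase
  ⇒ Lutora nintase
Sarevan: start from *nindake.
  rule 1 (vowel merger): nindake → nindaki
  rule 2: no change — nindaki
  rule 3 (unconditioned shift): nindaki → ninzaki
  ⇒ Sarevan ninzaki
No other proto-form is consistent with every reflex, so the reconstruction is *nindake.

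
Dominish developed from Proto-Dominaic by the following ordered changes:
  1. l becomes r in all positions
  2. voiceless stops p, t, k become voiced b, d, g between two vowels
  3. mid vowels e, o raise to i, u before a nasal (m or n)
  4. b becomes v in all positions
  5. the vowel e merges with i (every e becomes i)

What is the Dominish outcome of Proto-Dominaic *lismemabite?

rismimavidi

Dominish: *lismemabite > rismemabite > rismemabide > rismimabide > rismimavide > rismimavidi  (by unconditioned shift, intervocalic voicing, pre-nasal raising, unconditioned shift, vowel merger)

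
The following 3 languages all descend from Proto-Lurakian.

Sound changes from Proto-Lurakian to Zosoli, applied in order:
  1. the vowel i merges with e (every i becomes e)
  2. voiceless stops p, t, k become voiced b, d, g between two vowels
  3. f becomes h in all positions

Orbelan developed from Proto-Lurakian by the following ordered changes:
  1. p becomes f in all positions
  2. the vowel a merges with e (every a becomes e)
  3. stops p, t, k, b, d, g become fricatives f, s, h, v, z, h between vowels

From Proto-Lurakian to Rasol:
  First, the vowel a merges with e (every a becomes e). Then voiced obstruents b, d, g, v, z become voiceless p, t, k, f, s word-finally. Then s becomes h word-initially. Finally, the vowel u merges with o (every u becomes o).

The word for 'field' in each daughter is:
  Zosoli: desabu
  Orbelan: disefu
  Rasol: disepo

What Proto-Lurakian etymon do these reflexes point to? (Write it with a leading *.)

*disapu

Position 6: Zosoli has u, Orbelan has u, Rasol has o. Zosoli preserves u here (none of its changes turn any other segment into u), so the proto-segment is *u.
Position 4: Zosoli has a, Orbelan has e, Rasol has e. Zosoli preserves a here (none of its changes turn any other segment into a), so the proto-segment is *a.
Verify the candidate proto-form against each daughter:
Zosoli: *disapu
  disapu → desapu   [vowel merger]
  desapu → desabu   [intervocalic voicing]
  desabu (rule 3 does not apply)
  giving Zosoli desabu.
Orbelan: start from *disapu.
  rule 1 (unconditioned shift): disapu → disafu
  rule 2 (vowel merger): disafu → disefu
  rule 3: no change — disefu
  ⇒ Orbelan disefu
Rasol: *disapu > disepu > disepo  (by vowel merger, vowel merger)
*disapu is the unique common source.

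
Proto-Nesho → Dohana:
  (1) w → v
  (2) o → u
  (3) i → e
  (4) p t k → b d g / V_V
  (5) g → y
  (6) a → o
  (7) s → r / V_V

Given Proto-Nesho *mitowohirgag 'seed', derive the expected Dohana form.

Dohana: *mitowohirgag
  mitowohirgag → mitovohirgag   [unconditioned shift]
  mitovohirgag → mituvuhirgag   [vowel merger]
  mituvuhirgag → metuvuhergag   [vowel merger]
  metuvuhergag → meduvuhergag   [intervocalic voicing]
  meduvuhergag → meduvuheryay   [unconditioned shift]
  meduvuheryay → meduvuheryoy   [vowel merger]
  meduvuheryoy (rule 7 does not apply)
  giving Dohana meduvuheryoy.

meduvuheryoy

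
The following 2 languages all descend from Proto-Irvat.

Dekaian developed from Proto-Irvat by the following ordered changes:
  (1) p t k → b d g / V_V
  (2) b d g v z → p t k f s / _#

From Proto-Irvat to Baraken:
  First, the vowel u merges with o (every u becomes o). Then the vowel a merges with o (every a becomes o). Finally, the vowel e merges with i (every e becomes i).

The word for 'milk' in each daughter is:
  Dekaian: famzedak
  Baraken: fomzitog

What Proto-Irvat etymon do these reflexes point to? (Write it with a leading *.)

*famzetag

Position 8: Dekaian has k, Baraken has g. Baraken preserves g here (none of its changes turn any other segment into g), so the proto-segment is *g.
Position 7: Dekaian has a, Baraken has o. Dekaian preserves a here (none of its changes turn any other segment into a), so the proto-segment is *a.
Position 6: Dekaian has d, Baraken has t. Baraken preserves t here (none of its changes turn any other segment into t), so the proto-segment is *t.
This points to *famzetag. Verify forward in each daughter:
Dekaian: *famzetag > famzedag > famzedak  (by intervocalic voicing, final devoicing)
Baraken: start from *famzetag.
  rule 1: no change — famzetag
  rule 2 (vowel merger): famzetag → fomzetog
  rule 3 (vowel merger): fomzetog → fomzitog
  ⇒ Baraken fomzitog
*famzetag is the unique common source.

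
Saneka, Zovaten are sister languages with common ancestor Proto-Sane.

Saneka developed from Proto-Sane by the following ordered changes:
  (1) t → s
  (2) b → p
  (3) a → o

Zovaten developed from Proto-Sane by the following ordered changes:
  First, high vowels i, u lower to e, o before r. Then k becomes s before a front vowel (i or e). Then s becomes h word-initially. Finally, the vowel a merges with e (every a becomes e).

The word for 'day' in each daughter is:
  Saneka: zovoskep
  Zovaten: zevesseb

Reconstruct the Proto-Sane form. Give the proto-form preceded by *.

Position 6: Saneka has k, Zovaten has s. Saneka preserves k here (none of its changes turn any other segment into k), so the proto-segment is *k.
Position 2: Saneka has o, Zovaten has e. Taking the neighbouring segments as reconstructed: Saneka o could go back to *a or *o; Zovaten e could go back to *a or *e — the one source consistent with every daughter is *a.
Position 8: Saneka has p, Zovaten has b. Zovaten preserves b here (none of its changes turn any other segment into b), so the proto-segment is *b.
Verify the candidate proto-form against each daughter:
Saneka: *zavaskeb
  zavaskeb (rule 1 does not apply)
  zavaskeb → zavaskep   [unconditioned shift]
  zavaskep → zovoskep   [vowel merger]
  giving Saneka zovoskep.
Zovaten: *zavaskeb
  zavaskeb (rule 1 does not apply)
  zavaskeb → zavasseb   [palatalisation]
  zavasseb (rule 3 does not apply)
  zavasseb → zevesseb   [vowel merger]
  giving Zovaten zevesseb.
Only *zavaskeb yields all of Saneka zovoskep, Zovaten zevesseb.

*zavaskeb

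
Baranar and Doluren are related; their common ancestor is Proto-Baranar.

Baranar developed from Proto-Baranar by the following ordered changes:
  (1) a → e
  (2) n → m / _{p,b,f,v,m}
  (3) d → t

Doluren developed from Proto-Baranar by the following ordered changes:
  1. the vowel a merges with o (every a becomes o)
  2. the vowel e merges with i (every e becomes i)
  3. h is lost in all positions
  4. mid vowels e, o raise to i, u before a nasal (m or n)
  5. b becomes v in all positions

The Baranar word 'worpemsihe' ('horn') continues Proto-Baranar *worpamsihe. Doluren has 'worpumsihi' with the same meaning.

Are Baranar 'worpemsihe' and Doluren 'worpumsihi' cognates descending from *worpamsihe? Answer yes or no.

Derive the expected Doluren reflex of *worpamsihe:
Doluren: *worpamsihe > worpomsihe > worpomsihi > worpomsii > worpumsii  (by vowel merger, vowel merger, h-loss, pre-nasal raising)
The regular Doluren reflex would be 'worpumsii', but the attested form is 'worpumsihi'. The correspondence is irregular, so they are not cognates (the Doluren form has a different source).

no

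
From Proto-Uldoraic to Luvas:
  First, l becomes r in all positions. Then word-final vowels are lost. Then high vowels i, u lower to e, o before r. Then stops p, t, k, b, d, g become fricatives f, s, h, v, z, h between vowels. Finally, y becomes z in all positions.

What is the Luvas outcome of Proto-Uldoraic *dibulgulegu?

Luvas: *dibulgulegu
  dibulgulegu → diburguregu   [unconditioned shift]
  diburguregu → diburgureg   [apocope]
  diburgureg → diborgoreg   [pre-rhotic lowering]
  diborgoreg → divorgoreg   [intervocalic lenition]
  divorgoreg (rule 5 does not apply)
  giving Luvas divorgoreg.

divorgoreg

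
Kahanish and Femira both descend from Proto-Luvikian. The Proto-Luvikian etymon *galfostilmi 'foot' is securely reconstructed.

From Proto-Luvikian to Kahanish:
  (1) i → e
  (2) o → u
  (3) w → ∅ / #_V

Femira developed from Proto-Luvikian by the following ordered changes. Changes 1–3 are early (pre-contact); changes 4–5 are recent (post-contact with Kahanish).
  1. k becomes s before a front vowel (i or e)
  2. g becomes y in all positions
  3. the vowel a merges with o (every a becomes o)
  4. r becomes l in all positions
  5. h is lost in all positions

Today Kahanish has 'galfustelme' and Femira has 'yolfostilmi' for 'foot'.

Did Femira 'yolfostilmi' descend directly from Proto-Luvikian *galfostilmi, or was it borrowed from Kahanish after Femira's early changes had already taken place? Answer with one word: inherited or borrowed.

inherited

If inherited, *galfostilmi would pass through all of Femira's changes:
Femira: *galfostilmi > yalfostilmi > yolfostilmi  (by unconditioned shift, vowel merger)
If borrowed from Kahanish 'galfustelme' after the early changes, it would undergo only the recent ones:
  rule 4 (unconditioned shift): no change (galfustelme)
  rule 5 (h-loss): no change (galfustelme)
  ⇒ as a loan: galfustelme
Femira 'yolfostilmi' matches the inherited outcome exactly, so it is an inherited cognate, not a loan.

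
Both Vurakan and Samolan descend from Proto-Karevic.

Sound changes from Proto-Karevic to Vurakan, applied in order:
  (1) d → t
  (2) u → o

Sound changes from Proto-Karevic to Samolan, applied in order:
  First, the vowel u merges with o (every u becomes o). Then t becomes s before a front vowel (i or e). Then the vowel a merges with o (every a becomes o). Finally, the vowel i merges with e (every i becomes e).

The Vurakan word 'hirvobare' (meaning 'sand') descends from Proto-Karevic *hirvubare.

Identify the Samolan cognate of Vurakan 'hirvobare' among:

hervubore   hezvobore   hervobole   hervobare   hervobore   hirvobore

Samolan: start from *hirvubare.
  rule 1 (vowel merger): hirvubare → hirvobare
  rule 2: no change — hirvobare
  rule 3 (vowel merger): hirvobare → hirvobore
  rule 4 (vowel merger): hirvobore → hervobore
  ⇒ Samolan hervobore
Only 'hervobore' matches the regular Samolan development of *hirvubare.

hervobore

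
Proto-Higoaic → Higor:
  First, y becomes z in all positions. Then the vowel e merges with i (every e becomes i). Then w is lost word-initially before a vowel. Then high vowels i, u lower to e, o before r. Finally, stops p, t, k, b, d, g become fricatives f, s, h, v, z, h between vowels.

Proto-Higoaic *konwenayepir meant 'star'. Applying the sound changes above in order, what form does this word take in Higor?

Higor: start from *konwenayepir.
  rule 1 (unconditioned shift): konwenayepir → konwenazepir
  rule 2 (vowel merger): konwenazepir → konwinazipir
  rule 3: no change — konwinazipir
  rule 4 (pre-rhotic lowering): konwinazipir → konwinaziper
  rule 5 (intervocalic lenition): konwinaziper → konwinazifer
  ⇒ Higor konwinazifer

konwinazifer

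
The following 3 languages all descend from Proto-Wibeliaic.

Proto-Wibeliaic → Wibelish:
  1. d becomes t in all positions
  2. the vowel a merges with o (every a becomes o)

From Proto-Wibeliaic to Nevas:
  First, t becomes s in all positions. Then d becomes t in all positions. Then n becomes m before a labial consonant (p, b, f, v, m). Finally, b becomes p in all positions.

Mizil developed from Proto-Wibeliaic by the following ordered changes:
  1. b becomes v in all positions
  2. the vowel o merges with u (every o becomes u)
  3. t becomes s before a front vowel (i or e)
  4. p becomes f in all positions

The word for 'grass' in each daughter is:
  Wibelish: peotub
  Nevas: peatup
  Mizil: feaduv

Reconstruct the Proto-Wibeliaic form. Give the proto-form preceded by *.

Position 3: Wibelish has o, Nevas has a, Mizil has a. Nevas preserves a here (none of its changes turn any other segment into a), so the proto-segment is *a.
Position 1: Wibelish has p, Nevas has p, Mizil has f. Wibelish preserves p here (none of its changes turn any other segment into p), so the proto-segment is *p.
Position 6: Wibelish has b, Nevas has p, Mizil has v. Wibelish preserves b here (none of its changes turn any other segment into b), so the proto-segment is *b.
Verify the candidate proto-form against each daughter:
Wibelish: *peadub > peatub > peotub  (by unconditioned shift, vowel merger)
Nevas: *peadub
  peadub (rule 1 does not apply)
  peadub → peatub   [unconditioned shift]
  peatub (rule 3 does not apply)
  peatub → peatup   [unconditioned shift]
  giving Nevas peatup.
Mizil: *peadub
  peadub → peaduv   [unconditioned shift]
  peaduv (rule 2 does not apply)
  peaduv (rule 3 does not apply)
  peaduv → feaduv   [unconditioned shift]
  giving Mizil feaduv.
*peadub is the unique common source.

*peadub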